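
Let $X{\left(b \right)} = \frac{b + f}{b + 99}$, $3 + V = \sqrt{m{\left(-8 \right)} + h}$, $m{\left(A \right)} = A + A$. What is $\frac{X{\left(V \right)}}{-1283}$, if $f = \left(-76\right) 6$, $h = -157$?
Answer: $\frac{43891}{12046087} - \frac{555 i \sqrt{173}}{12046087} \approx 0.0036436 - 0.000606 i$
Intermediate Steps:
$f = -456$
$m{\left(A \right)} = 2 A$
$V = -3 + i \sqrt{173}$ ($V = -3 + \sqrt{2 \left(-8\right) - 157} = -3 + \sqrt{-16 - 157} = -3 + \sqrt{-173} = -3 + i \sqrt{173} \approx -3.0 + 13.153 i$)
$X{\left(b \right)} = \frac{-456 + b}{99 + b}$ ($X{\left(b \right)} = \frac{b - 456}{b + 99} = \frac{-456 + b}{99 + b}$)
$\frac{X{\left(V \right)}}{-1283} = \frac{\frac{1}{99 - \left(3 - i \sqrt{173}\right)} \left(-456 - \left(3 - i \sqrt{173}\right)\right)}{-1283} = \frac{-459 + i \sqrt{173}}{96 + i \sqrt{173}} \left(- \frac{1}{1283}\right) = - \frac{-459 + i \sqrt{173}}{1283 \left(96 + i \sqrt{173}\right)}$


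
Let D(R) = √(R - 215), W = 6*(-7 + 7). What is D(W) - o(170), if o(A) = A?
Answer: -170 + I*√215 ≈ -170.0 + 14.663*I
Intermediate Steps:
W = 0 (W = 6*0 = 0)
D(R) = √(-215 + R)
D(W) - o(170) = √(-215 + 0) - 1*170 = √(-215) - 170 = I*√215 - 170 = -170 + I*√215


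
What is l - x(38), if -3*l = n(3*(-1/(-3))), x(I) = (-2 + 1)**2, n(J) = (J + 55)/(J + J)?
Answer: -31/3 ≈ -10.333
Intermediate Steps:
n(J) = (55 + J)/(2*J) (n(J) = (55 + J)/((2*J)) = (55 + J)*(1/(2*J)) = (55 + J)/(2*J))
x(I) = 1 (x(I) = (-1)**2 = 1)
l = -28/3 (l = -(55 + 3*(-1/(-3)))/(6*(3*(-1/(-3)))) = -(55 + 3*(-1*(-1/3)))/(6*(3*(-1*(-1/3)))) = -(55 + 3*(1/3))/(6*(3*(1/3))) = -(55 + 1)/(6*1) = -56/6 = -1/3*28 = -28/3 ≈ -9.3333)
l - x(38) = -28/3 - 1*1 = -28/3 - 1 = -31/3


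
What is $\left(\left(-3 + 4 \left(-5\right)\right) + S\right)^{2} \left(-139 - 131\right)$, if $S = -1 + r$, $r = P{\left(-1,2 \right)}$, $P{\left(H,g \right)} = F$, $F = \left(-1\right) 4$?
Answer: $-211680$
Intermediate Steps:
$F = -4$
$P{\left(H,g \right)} = -4$
$r = -4$
$S = -5$ ($S = -1 - 4 = -5$)
$\left(\left(-3 + 4 \left(-5\right)\right) + S\right)^{2} \left(-139 - 131\right) = \left(\left(-3 + 4 \left(-5\right)\right) - 5\right)^{2} \left(-139 - 131\right) = \left(\left(-3 - 20\right) - 5\right)^{2} \left(-270\right) = \left(-23 - 5\right)^{2} \left(-270\right) = \left(-28\right)^{2} \left(-270\right) = 784 \left(-270\right) = -211680$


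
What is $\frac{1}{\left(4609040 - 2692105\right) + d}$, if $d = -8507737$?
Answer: $- \frac{1}{6590802} \approx -1.5173 \cdot 10^{-7}$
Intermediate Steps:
$\frac{1}{\left(4609040 - 2692105\right) + d} = \frac{1}{\left(4609040 - 2692105\right) - 8507737} = \frac{1}{1916935 - 8507737} = \frac{1}{-6590802} = - \frac{1}{6590802}$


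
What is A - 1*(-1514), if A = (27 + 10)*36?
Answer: 2846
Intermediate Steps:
A = 1332 (A = 37*36 = 1332)
A - 1*(-1514) = 1332 - 1*(-1514) = 1332 + 1514 = 2846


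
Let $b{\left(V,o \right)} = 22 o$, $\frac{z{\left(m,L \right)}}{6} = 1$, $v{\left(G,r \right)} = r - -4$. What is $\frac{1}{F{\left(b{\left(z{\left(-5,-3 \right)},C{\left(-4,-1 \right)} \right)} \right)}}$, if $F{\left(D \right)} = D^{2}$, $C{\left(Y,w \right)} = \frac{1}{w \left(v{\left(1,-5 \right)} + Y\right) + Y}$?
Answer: $\frac{1}{484} \approx 0.0020661$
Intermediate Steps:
$v{\left(G,r \right)} = 4 + r$ ($v{\left(G,r \right)} = r + 4 = 4 + r$)
$C{\left(Y,w \right)} = \frac{1}{Y + w \left(-1 + Y\right)}$ ($C{\left(Y,w \right)} = \frac{1}{w \left(\left(4 - 5\right) + Y\right) + Y} = \frac{1}{w \left(-1 + Y\right) + Y} = \frac{1}{Y + w \left(-1 + Y\right)}$)
$z{\left(m,L \right)} = 6$ ($z{\left(m,L \right)} = 6 \cdot 1 = 6$)
$\frac{1}{F{\left(b{\left(z{\left(-5,-3 \right)},C{\left(-4,-1 \right)} \right)} \right)}} = \frac{1}{\left(\frac{22}{-4 - -1 - -4}\right)^{2}} = \frac{1}{\left(\frac{22}{-4 + 1 + 4}\right)^{2}} = \frac{1}{\left(\frac{22}{1}\right)^{2}} = \frac{1}{\left(22 \cdot 1\right)^{2}} = \frac{1}{22^{2}} = \frac{1}{484}$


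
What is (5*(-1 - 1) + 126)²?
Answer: 13456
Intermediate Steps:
(5*(-1 - 1) + 126)² = (5*(-2) + 126)² = (-10 + 126)² = 116² = 13456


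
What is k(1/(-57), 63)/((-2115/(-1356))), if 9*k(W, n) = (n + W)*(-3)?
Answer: -324536/24111 ≈ -13.460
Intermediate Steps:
k(W, n) = -W/3 - n/3 (k(W, n) = ((n + W)*(-3))/9 = ((W + n)*(-3))/9 = (-3*W - 3*n)/9 = -W/3 - n/3)
k(1/(-57), 63)/((-2115/(-1356))) = (-1/3/(-57) - 1/3*63)/((-2115/(-1356))) = (-1/3*(-1/57) - 21)/((-2115*(-1/1356))) = (1/171 - 21)/(705/452) = -3590/171*452/705 = -324536/24111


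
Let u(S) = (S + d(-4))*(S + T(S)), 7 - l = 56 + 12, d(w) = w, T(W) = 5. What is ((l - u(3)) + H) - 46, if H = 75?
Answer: -24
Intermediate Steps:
l = -61 (l = 7 - (56 + 12) = 7 - 1*68 = 7 - 68 = -61)
u(S) = (-4 + S)*(5 + S) (u(S) = (S - 4)*(S + 5) = (-4 + S)*(5 + S))
((l - u(3)) + H) - 46 = ((-61 - (-20 + 3 + 3²)) + 75) - 46 = ((-61 - (-20 + 3 + 9)) + 75) - 46 = ((-61 - 1*(-8)) + 75) - 46 = ((-61 + 8) + 75) - 46 = (-53 + 75) - 46 = 22 - 46 = -24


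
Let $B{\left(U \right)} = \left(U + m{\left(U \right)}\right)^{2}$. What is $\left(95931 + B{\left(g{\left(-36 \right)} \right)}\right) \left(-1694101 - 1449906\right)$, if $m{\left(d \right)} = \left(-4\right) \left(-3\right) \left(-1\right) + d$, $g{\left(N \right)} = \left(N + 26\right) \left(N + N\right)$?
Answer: $-6712816505805$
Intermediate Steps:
$g{\left(N \right)} = 2 N \left(26 + N\right)$ ($g{\left(N \right)} = \left(26 + N\right) 2 N = 2 N \left(26 + N\right)$)
$m{\left(d \right)} = -12 + d$ ($m{\left(d \right)} = 12 \left(-1\right) + d = -12 + d$)
$B{\left(U \right)} = \left(-12 + 2 U\right)^{2}$ ($B{\left(U \right)} = \left(U + \left(-12 + U\right)\right)^{2} = \left(-12 + 2 U\right)^{2}$)
$\left(95931 + B{\left(g{\left(-36 \right)} \right)}\right) \left(-1694101 - 1449906\right) = \left(95931 + 4 \left(-6 + 2 \left(-36\right) \left(26 - 36\right)\right)^{2}\right) \left(-1694101 - 1449906\right) = \left(95931 + 4 \left(-6 + 2 \left(-36\right) \left(-10\right)\right)^{2}\right) \left(-3144007\right) = \left(95931 + 4 \left(-6 + 720\right)^{2}\right) \left(-3144007\right) = \left(95931 + 4 \cdot 714^{2}\right) \left(-3144007\right) = \left(95931 + 4 \cdot 509796\right) \left(-3144007\right) = \left(95931 + 2039184\right) \left(-3144007\right) = 2135115 \left(-3144007\right) = -6712816505805$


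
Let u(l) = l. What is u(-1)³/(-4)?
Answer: ¼ ≈ 0.25000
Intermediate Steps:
u(-1)³/(-4) = (-1)³/(-4) = -1*(-¼) = ¼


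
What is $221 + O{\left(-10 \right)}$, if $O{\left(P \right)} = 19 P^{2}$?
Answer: $2121$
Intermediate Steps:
$221 + O{\left(-10 \right)} = 221 + 19 \left(-10\right)^{2} = 221 + 19 \cdot 100 = 221 + 1900 = 2121$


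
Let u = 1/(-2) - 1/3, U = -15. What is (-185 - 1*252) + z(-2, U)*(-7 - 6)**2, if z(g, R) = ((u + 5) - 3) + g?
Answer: -3467/6 ≈ -577.83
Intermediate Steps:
u = -5/6 (u = 1*(-1/2) - 1*1/3 = -1/2 - 1/3 = -5/6 ≈ -0.83333)
z(g, R) = 7/6 + g (z(g, R) = ((-5/6 + 5) - 3) + g = (25/6 - 3) + g = 7/6 + g)
(-185 - 1*252) + z(-2, U)*(-7 - 6)**2 = (-185 - 1*252) + (7/6 - 2)*(-7 - 6)**2 = (-185 - 252) - 5/6*(-13)**2 = -437 - 5/6*169 = -437 - 845/6 = -3467/6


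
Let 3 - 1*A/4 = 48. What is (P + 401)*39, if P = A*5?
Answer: -19461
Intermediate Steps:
A = -180 (A = 12 - 4*48 = 12 - 192 = -180)
P = -900 (P = -180*5 = -900)
(P + 401)*39 = (-900 + 401)*39 = -499*39 = -19461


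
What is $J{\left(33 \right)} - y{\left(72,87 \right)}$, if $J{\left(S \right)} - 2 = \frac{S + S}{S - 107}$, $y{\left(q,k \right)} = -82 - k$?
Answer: $\frac{6294}{37} \approx 170.11$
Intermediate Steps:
$J{\left(S \right)} = 2 + \frac{2 S}{-107 + S}$ ($J{\left(S \right)} = 2 + \frac{S + S}{S - 107} = 2 + \frac{2 S}{-107 + S}$)
$J{\left(33 \right)} - y{\left(72,87 \right)} = \frac{2 \left(-107 + 2 \cdot 33\right)}{-107 + 33} - \left(-82 - 87\right) = \frac{2 \left(-107 + 66\right)}{-74} - \left(-82 - 87\right) = 2 \left(- \frac{1}{74}\right) \left(-41\right) - -169 = \frac{41}{37} + 169 = \frac{6294}{37}$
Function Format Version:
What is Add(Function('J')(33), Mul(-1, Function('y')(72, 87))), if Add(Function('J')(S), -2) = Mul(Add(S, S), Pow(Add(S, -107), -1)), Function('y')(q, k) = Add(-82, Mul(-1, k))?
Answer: Rational(6294, 37) ≈ 170.11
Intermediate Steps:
Function('J')(S) = Add(2, Mul(2, S, Pow(Add(-107, S), -1))) (Function('J')(S) = Add(2, Mul(Add(S, S), Pow(Add(S, -107), -1))) = Add(2, Mul(Mul(2, S), Pow(Add(-107, S), -1))) = Add(2, Mul(2, S, Pow(Add(-107, S), -1))))
Add(Function('J')(33), Mul(-1, Function('y')(72, 87))) = Add(Mul(2, Pow(Add(-107, 33), -1), Add(-107, Mul(2, 33))), Mul(-1, Add(-82, Mul(-1, 87)))) = Add(Mul(2, Pow(-74, -1), Add(-107, 66)), Mul(-1, Add(-82, -87))) = Add(Mul(2, Rational(-1, 74), -41), Mul(-1, -169)) = Add(Rational(41, 37), 169) = Rational(6294, 37)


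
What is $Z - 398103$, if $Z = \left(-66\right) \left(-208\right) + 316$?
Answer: $-384059$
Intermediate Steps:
$Z = 14044$ ($Z = 13728 + 316 = 14044$)
$Z - 398103 = 14044 - 398103 = -384059$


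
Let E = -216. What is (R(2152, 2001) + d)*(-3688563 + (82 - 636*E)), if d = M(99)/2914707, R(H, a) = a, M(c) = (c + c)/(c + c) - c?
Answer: -20711211285062945/2914707 ≈ -7.1058e+9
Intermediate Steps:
M(c) = 1 - c (M(c) = (2*c)/((2*c)) - c = (2*c)*(1/(2*c)) - c = 1 - c)
d = -98/2914707 (d = (1 - 1*99)/2914707 = (1 - 99)*(1/2914707) = -98*1/2914707 = -98/2914707 ≈ -3.3623e-5)
(R(2152, 2001) + d)*(-3688563 + (82 - 636*E)) = (2001 - 98/2914707)*(-3688563 + (82 - 636*(-216))) = 5832328609*(-3688563 + (82 + 137376))/2914707 = 5832328609*(-3688563 + 137458)/2914707 = (5832328609/2914707)*(-3551105) = -20711211285062945/2914707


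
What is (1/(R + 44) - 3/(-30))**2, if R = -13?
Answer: 1681/96100 ≈ 0.017492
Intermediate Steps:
(1/(R + 44) - 3/(-30))**2 = (1/(-13 + 44) - 3/(-30))**2 = (1/31 - 3*(-1/30))**2 = (1/31 + 1/10)**2 = (41/310)**2 = 1681/96100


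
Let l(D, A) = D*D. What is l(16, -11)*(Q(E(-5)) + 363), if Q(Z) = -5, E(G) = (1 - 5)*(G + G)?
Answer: 91648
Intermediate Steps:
E(G) = -8*G
l(D, A) = D²
l(16, -11)*(Q(E(-5)) + 363) = 16²*(-5 + 363) = 256*358 = 91648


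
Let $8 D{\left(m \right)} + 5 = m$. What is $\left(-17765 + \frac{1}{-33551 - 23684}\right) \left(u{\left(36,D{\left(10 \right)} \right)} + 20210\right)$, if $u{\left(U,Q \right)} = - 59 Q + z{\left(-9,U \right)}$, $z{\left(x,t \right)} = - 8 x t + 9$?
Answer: $- \frac{23156269716096}{57235} \approx -4.0458 \cdot 10^{8}$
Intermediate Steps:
$z{\left(x,t \right)} = 9 - 8 t x$ ($z{\left(x,t \right)} = - 8 t x + 9 = 9 - 8 t x$)
$D{\left(m \right)} = - \frac{5}{8} + \frac{m}{8}$
$u{\left(U,Q \right)} = 9 - 59 Q + 72 U$ ($u{\left(U,Q \right)} = - 59 Q - \left(-9 + 8 U \left(-9\right)\right) = - 59 Q + \left(9 + 72 U\right) = 9 - 59 Q + 72 U$)
$\left(-17765 + \frac{1}{-33551 - 23684}\right) \left(u{\left(36,D{\left(10 \right)} \right)} + 20210\right) = \left(-17765 + \frac{1}{-33551 - 23684}\right) \left(\left(9 - 59 \left(- \frac{5}{8} + \frac{1}{8} \cdot 10\right) + 72 \cdot 36\right) + 20210\right) = \left(-17765 + \frac{1}{-57235}\right) \left(\left(9 - 59 \left(- \frac{5}{8} + \frac{5}{4}\right) + 2592\right) + 20210\right) = \left(-17765 - \frac{1}{57235}\right) \left(\left(9 - \frac{295}{8} + 2592\right) + 20210\right) = - \frac{1016779776 \left(\left(9 - \frac{295}{8} + 2592\right) + 20210\right)}{57235} = - \frac{1016779776 \left(\frac{20513}{8} + 20210\right)}{57235} = \left(- \frac{1016779776}{57235}\right) \frac{182193}{8} = - \frac{23156269716096}{57235}$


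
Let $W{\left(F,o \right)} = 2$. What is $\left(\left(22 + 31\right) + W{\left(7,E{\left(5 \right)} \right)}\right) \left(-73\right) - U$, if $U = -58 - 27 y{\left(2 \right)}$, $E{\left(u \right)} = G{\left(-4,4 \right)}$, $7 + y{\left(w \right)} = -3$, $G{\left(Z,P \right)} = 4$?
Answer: $-4227$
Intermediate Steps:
$y{\left(w \right)} = -10$ ($y{\left(w \right)} = -7 - 3 = -10$)
$E{\left(u \right)} = 4$
$U = 212$ ($U = -58 - -270 = -58 + 270 = 212$)
$\left(\left(22 + 31\right) + W{\left(7,E{\left(5 \right)} \right)}\right) \left(-73\right) - U = \left(\left(22 + 31\right) + 2\right) \left(-73\right) - 212 = \left(53 + 2\right) \left(-73\right) - 212 = 55 \left(-73\right) - 212 = -4015 - 212 = -4227$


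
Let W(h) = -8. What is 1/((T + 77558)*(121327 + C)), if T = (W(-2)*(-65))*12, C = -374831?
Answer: -1/21243128192 ≈ -4.7074e-11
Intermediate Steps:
T = 6240 (T = -8*(-65)*12 = 520*12 = 6240)
1/((T + 77558)*(121327 + C)) = 1/((6240 + 77558)*(121327 - 374831)) = 1/(83798*(-253504)) = 1/(-21243128192) = -1/21243128192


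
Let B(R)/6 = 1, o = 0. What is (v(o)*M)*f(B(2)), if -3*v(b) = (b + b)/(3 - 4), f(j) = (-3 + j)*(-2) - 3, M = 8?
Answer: 0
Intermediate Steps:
B(R) = 6 (B(R) = 6*1 = 6)
f(j) = 3 - 2*j (f(j) = (6 - 2*j) - 3 = 3 - 2*j)
v(b) = 2*b/3 (v(b) = -(b + b)/(3*(3 - 4)) = -2*b/(3*(-1)) = -2*b*(-1)/3 = -(-2)*b/3 = 2*b/3)
(v(o)*M)*f(B(2)) = (((⅔)*0)*8)*(3 - 2*6) = (0*8)*(3 - 12) = 0*(-9) = 0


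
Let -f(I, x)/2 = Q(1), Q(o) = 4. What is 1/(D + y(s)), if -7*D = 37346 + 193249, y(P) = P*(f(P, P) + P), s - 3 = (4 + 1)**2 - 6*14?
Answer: -7/205507 ≈ -3.4062e-5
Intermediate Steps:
f(I, x) = -8 (f(I, x) = -2*4 = -8)
s = -56 (s = 3 + ((4 + 1)**2 - 6*14) = 3 + (5**2 - 84) = 3 + (25 - 84) = 3 - 59 = -56)
y(P) = P*(-8 + P)
D = -230595/7 (D = -(37346 + 193249)/7 = -1/7*230595 = -230595/7 ≈ -32942.)
1/(D + y(s)) = 1/(-230595/7 - 56*(-8 - 56)) = 1/(-230595/7 - 56*(-64)) = 1/(-230595/7 + 3584) = 1/(-205507/7) = -7/205507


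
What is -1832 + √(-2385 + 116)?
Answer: -1832 + I*√2269 ≈ -1832.0 + 47.634*I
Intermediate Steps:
-1832 + √(-2385 + 116) = -1832 + √(-2269) = -1832 + I*√2269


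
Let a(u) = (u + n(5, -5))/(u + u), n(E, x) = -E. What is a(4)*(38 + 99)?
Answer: -137/8 ≈ -17.125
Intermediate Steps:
a(u) = (-5 + u)/(2*u) (a(u) = (u - 1*5)/(u + u) = (u - 5)/((2*u)) = (-5 + u)*(1/(2*u)) = (-5 + u)/(2*u))
a(4)*(38 + 99) = ((1/2)*(-5 + 4)/4)*(38 + 99) = ((1/2)*(1/4)*(-1))*137 = -1/8*137 = -137/8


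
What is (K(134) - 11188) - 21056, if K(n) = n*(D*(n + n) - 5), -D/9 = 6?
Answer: -1972162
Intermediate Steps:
D = -54 (D = -9*6 = -54)
K(n) = n*(-5 - 108*n) (K(n) = n*(-54*(n + n) - 5) = n*(-108*n - 5) = n*(-5 - 108*n))
(K(134) - 11188) - 21056 = (-1*134*(5 + 108*134) - 11188) - 21056 = (-1*134*(5 + 14472) - 11188) - 21056 = (-1*134*14477 - 11188) - 21056 = (-1939918 - 11188) - 21056 = -1951106 - 21056 = -1972162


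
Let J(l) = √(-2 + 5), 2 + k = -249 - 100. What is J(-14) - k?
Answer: 351 + √3 ≈ 352.73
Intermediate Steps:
k = -351 (k = -2 + (-249 - 100) = -2 - 349 = -351)
J(l) = √3
J(-14) - k = √3 - 1*(-351) = √3 + 351 = 351 + √3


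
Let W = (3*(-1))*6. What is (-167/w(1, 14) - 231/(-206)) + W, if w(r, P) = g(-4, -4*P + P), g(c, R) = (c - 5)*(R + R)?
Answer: -1331507/77868 ≈ -17.100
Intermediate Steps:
W = -18 (W = -3*6 = -18)
g(c, R) = 2*R*(-5 + c) (g(c, R) = (-5 + c)*(2*R) = 2*R*(-5 + c))
w(r, P) = 54*P (w(r, P) = 2*(-4*P + P)*(-5 - 4) = 2*(-3*P)*(-9) = 54*P)
(-167/w(1, 14) - 231/(-206)) + W = (-167/(54*14) - 231/(-206)) - 18 = (-167/756 - 231*(-1/206)) - 18 = (-167*1/756 + 231/206) - 18 = (-167/756 + 231/206) - 18 = 70117/77868 - 18 = -1331507/77868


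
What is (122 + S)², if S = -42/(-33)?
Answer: 1838736/121 ≈ 15196.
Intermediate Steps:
S = 14/11 (S = -42*(-1/33) = 14/11 ≈ 1.2727)
(122 + S)² = (122 + 14/11)² = (1356/11)² = 1838736/121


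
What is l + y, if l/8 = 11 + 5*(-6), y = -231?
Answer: -383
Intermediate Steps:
l = -152 (l = 8*(11 + 5*(-6)) = 8*(11 - 30) = 8*(-19) = -152)
l + y = -152 - 231 = -383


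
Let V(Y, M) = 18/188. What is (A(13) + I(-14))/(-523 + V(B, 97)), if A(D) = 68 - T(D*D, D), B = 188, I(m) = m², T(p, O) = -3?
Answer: -25098/49153 ≈ -0.51061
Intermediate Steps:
A(D) = 71 (A(D) = 68 - 1*(-3) = 68 + 3 = 71)
V(Y, M) = 9/94 (V(Y, M) = 18*(1/188) = 9/94)
(A(13) + I(-14))/(-523 + V(B, 97)) = (71 + (-14)²)/(-523 + 9/94) = (71 + 196)/(-49153/94) = 267*(-94/49153) = -25098/49153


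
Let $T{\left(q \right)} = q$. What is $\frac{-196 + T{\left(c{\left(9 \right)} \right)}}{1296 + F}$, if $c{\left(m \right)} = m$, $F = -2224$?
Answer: $\frac{187}{928} \approx 0.20151$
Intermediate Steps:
$\frac{-196 + T{\left(c{\left(9 \right)} \right)}}{1296 + F} = \frac{-196 + 9}{1296 - 2224} = - \frac{187}{-928} = \left(-187\right) \left(- \frac{1}{928}\right) = \frac{187}{928}$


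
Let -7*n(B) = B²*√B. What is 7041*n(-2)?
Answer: -28164*I*√2/7 ≈ -5690.0*I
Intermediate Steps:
n(B) = -B^(5/2)/7 (n(B) = -B²*√B/7 = -B^(5/2)/7)
7041*n(-2) = 7041*(-4*I*√2/7) = -28164*I*√2/7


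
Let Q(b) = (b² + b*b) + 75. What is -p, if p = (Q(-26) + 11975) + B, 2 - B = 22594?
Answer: 9190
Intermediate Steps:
Q(b) = 75 + 2*b² (Q(b) = (b² + b²) + 75 = 2*b² + 75 = 75 + 2*b²)
B = -22592 (B = 2 - 1*22594 = 2 - 22594 = -22592)
p = -9190 (p = ((75 + 2*(-26)²) + 11975) - 22592 = ((75 + 2*676) + 11975) - 22592 = ((75 + 1352) + 11975) - 22592 = (1427 + 11975) - 22592 = 13402 - 22592 = -9190)
-p = -1*(-9190) = 9190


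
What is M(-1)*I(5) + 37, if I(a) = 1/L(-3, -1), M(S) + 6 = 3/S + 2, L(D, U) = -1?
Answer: 44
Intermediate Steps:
M(S) = -4 + 3/S (M(S) = -6 + (3/S + 2) = -6 + (2 + 3/S) = -4 + 3/S)
I(a) = -1 (I(a) = 1/(-1) = -1)
M(-1)*I(5) + 37 = (-4 + 3/(-1))*(-1) + 37 = (-4 + 3*(-1))*(-1) + 37 = (-4 - 3)*(-1) + 37 = -7*(-1) + 37 = 7 + 37 = 44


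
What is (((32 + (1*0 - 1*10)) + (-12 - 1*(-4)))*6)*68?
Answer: 5712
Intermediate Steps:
(((32 + (1*0 - 1*10)) + (-12 - 1*(-4)))*6)*68 = (((32 + (0 - 10)) + (-12 + 4))*6)*68 = (((32 - 10) - 8)*6)*68 = ((22 - 8)*6)*68 = (14*6)*68 = 84*68 = 5712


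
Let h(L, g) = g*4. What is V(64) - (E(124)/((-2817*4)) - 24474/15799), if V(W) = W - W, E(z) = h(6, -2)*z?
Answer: 65025106/44505783 ≈ 1.4610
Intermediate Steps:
h(L, g) = 4*g
E(z) = -8*z (E(z) = (4*(-2))*z = -8*z)
V(W) = 0
V(64) - (E(124)/((-2817*4)) - 24474/15799) = 0 - ((-8*124)/((-2817*4)) - 24474/15799) = 0 - (-992/(-11268) - 24474*1/15799) = 0 - (-992*(-1/11268) - 24474/15799) = 0 - (248/2817 - 24474/15799) = 0 - 1*(-65025106/44505783) = 0 + 65025106/44505783 = 65025106/44505783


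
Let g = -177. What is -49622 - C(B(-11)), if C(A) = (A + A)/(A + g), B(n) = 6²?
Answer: -2332210/47 ≈ -49622.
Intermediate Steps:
B(n) = 36
C(A) = 2*A/(-177 + A) (C(A) = (A + A)/(A - 177) = (2*A)/(-177 + A) = 2*A/(-177 + A))
-49622 - C(B(-11)) = -49622 - 2*36/(-177 + 36) = -49622 - 2*36/(-141) = -49622 - 2*36*(-1)/141 = -49622 - 1*(-24/47) = -49622 + 24/47 = -2332210/47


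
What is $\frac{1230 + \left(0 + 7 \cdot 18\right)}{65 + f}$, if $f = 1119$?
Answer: $\frac{339}{296} \approx 1.1453$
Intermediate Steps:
$\frac{1230 + \left(0 + 7 \cdot 18\right)}{65 + f} = \frac{1230 + \left(0 + 7 \cdot 18\right)}{65 + 1119} = \frac{1230 + \left(0 + 126\right)}{1184} = \left(1230 + 126\right) \frac{1}{1184} = 1356 \cdot \frac{1}{1184} = \frac{339}{296}$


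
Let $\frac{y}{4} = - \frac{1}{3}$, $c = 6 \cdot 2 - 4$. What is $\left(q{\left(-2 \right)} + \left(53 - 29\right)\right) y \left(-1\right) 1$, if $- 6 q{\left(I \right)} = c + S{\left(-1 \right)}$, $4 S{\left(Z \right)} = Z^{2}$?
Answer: $\frac{181}{6} \approx 30.167$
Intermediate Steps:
$c = 8$ ($c = 12 - 4 = 8$)
$S{\left(Z \right)} = \frac{Z^{2}}{4}$
$q{\left(I \right)} = - \frac{11}{8}$ ($q{\left(I \right)} = - \frac{8 + \frac{\left(-1\right)^{2}}{4}}{6} = - \frac{8 + \frac{1}{4} \cdot 1}{6} = - \frac{8 + \frac{1}{4}}{6} = \left(- \frac{1}{6}\right) \frac{33}{4} = - \frac{11}{8}$)
$y = - \frac{4}{3}$ ($y = 4 \left(- \frac{1}{3}\right) = - \frac{4}{3} \approx -1.3333$)
$\left(q{\left(-2 \right)} + \left(53 - 29\right)\right) y \left(-1\right) 1 = \left(- \frac{11}{8} + \left(53 - 29\right)\right) \left(- \frac{4}{3}\right) \left(-1\right) 1 = \left(- \frac{11}{8} + 24\right) \frac{4}{3} \cdot 1 = \frac{181}{8} \cdot \frac{4}{3} = \frac{181}{6}$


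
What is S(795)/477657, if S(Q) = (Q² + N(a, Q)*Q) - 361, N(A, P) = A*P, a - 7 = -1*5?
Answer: 1895714/477657 ≈ 3.9688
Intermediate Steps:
a = 2 (a = 7 - 1*5 = 7 - 5 = 2)
S(Q) = -361 + 3*Q² (S(Q) = (Q² + (2*Q)*Q) - 361 = (Q² + 2*Q²) - 361 = 3*Q² - 361 = -361 + 3*Q²)
S(795)/477657 = (-361 + 3*795²)/477657 = (-361 + 3*632025)*(1/477657) = (-361 + 1896075)*(1/477657) = 1895714*(1/477657) = 1895714/477657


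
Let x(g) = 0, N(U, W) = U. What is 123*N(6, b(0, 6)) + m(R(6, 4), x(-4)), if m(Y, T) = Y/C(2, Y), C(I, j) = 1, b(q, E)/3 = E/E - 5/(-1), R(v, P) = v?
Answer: 744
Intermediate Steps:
b(q, E) = 18 (b(q, E) = 3*(E/E - 5/(-1)) = 3*(1 - 5*(-1)) = 3*(1 + 5) = 3*6 = 18)
m(Y, T) = Y (m(Y, T) = Y/1 = Y*1 = Y)
123*N(6, b(0, 6)) + m(R(6, 4), x(-4)) = 123*6 + 6 = 738 + 6 = 744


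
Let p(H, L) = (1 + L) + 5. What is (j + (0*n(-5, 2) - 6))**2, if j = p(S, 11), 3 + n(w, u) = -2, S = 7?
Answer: 121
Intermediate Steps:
n(w, u) = -5 (n(w, u) = -3 - 2 = -5)
p(H, L) = 6 + L
j = 17 (j = 6 + 11 = 17)
(j + (0*n(-5, 2) - 6))**2 = (17 + (0*(-5) - 6))**2 = (17 + (0 - 6))**2 = (17 - 6)**2 = 11**2 = 121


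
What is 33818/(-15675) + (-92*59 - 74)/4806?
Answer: -13820731/4185225 ≈ -3.3023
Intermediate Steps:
33818/(-15675) + (-92*59 - 74)/4806 = 33818*(-1/15675) + (-5428 - 74)*(1/4806) = -33818/15675 - 5502*1/4806 = -33818/15675 - 917/801 = -13820731/4185225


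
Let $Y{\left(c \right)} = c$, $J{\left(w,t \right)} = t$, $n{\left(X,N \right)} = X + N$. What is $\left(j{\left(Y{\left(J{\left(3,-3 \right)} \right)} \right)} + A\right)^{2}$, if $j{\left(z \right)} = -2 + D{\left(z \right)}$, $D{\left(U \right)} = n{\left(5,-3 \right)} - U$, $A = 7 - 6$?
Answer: $16$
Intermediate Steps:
$n{\left(X,N \right)} = N + X$
$A = 1$ ($A = 7 - 6 = 1$)
$D{\left(U \right)} = 2 - U$ ($D{\left(U \right)} = \left(-3 + 5\right) - U = 2 - U$)
$j{\left(z \right)} = - z$ ($j{\left(z \right)} = -2 - \left(-2 + z\right) = - z$)
$\left(j{\left(Y{\left(J{\left(3,-3 \right)} \right)} \right)} + A\right)^{2} = \left(\left(-1\right) \left(-3\right) + 1\right)^{2} = \left(3 + 1\right)^{2} = 4^{2} = 16$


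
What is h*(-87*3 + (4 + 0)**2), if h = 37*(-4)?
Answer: 36260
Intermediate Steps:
h = -148
h*(-87*3 + (4 + 0)**2) = -148*(-87*3 + (4 + 0)**2) = -148*(-261 + 4**2) = -148*(-261 + 16) = -148*(-245) = 36260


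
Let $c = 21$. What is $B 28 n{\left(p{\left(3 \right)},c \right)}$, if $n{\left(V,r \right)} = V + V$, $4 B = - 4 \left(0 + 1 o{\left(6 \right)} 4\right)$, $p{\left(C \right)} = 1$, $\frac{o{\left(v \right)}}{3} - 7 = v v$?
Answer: $-28896$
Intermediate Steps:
$o{\left(v \right)} = 21 + 3 v^{2}$ ($o{\left(v \right)} = 21 + 3 v v = 21 + 3 v^{2}$)
$B = -516$ ($B = \frac{\left(-4\right) \left(0 + 1 \left(21 + 3 \cdot 6^{2}\right) 4\right)}{4} = \frac{\left(-4\right) \left(0 + 1 \left(21 + 3 \cdot 36\right) 4\right)}{4} = \frac{\left(-4\right) \left(0 + 1 \left(21 + 108\right) 4\right)}{4} = \frac{\left(-4\right) \left(0 + 1 \cdot 129 \cdot 4\right)}{4} = \frac{\left(-4\right) \left(0 + 129 \cdot 4\right)}{4} = \frac{\left(-4\right) \left(0 + 516\right)}{4} = \frac{\left(-4\right) 516}{4} = \frac{1}{4} \left(-2064\right) = -516$)
$n{\left(V,r \right)} = 2 V$
$B 28 n{\left(p{\left(3 \right)},c \right)} = \left(-516\right) 28 \cdot 2 \cdot 1 = \left(-14448\right) 2 = -28896$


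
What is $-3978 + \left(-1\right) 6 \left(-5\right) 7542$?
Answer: $222282$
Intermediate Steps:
$-3978 + \left(-1\right) 6 \left(-5\right) 7542 = -3978 + \left(-6\right) \left(-5\right) 7542 = -3978 + 30 \cdot 7542 = -3978 + 226260 = 222282$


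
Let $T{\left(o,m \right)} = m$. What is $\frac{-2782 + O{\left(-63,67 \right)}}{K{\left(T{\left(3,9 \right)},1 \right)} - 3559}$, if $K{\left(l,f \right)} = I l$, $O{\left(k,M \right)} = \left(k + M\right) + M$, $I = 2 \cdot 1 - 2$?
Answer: $\frac{2711}{3559} \approx 0.76173$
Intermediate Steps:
$I = 0$ ($I = 2 - 2 = 0$)
$O{\left(k,M \right)} = k + 2 M$ ($O{\left(k,M \right)} = \left(M + k\right) + M = k + 2 M$)
$K{\left(l,f \right)} = 0$ ($K{\left(l,f \right)} = 0 l = 0$)
$\frac{-2782 + O{\left(-63,67 \right)}}{K{\left(T{\left(3,9 \right)},1 \right)} - 3559} = \frac{-2782 + \left(-63 + 2 \cdot 67\right)}{0 - 3559} = \frac{-2782 + \left(-63 + 134\right)}{-3559} = \left(-2782 + 71\right) \left(- \frac{1}{3559}\right) = \left(-2711\right) \left(- \frac{1}{3559}\right) = \frac{2711}{3559}$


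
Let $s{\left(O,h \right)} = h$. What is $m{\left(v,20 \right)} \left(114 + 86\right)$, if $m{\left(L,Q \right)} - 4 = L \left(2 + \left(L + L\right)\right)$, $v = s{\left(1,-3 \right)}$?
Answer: $3200$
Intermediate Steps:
$v = -3$
$m{\left(L,Q \right)} = 4 + L \left(2 + 2 L\right)$ ($m{\left(L,Q \right)} = 4 + L \left(2 + \left(L + L\right)\right) = 4 + L \left(2 + 2 L\right)$)
$m{\left(v,20 \right)} \left(114 + 86\right) = \left(4 + 2 \left(-3\right) + 2 \left(-3\right)^{2}\right) \left(114 + 86\right) = \left(4 - 6 + 2 \cdot 9\right) 200 = \left(4 - 6 + 18\right) 200 = 16 \cdot 200 = 3200$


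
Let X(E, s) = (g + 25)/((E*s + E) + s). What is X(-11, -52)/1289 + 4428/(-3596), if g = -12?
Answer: -726292120/589834799 ≈ -1.2313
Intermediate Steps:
X(E, s) = 13/(E + s + E*s) (X(E, s) = (-12 + 25)/((E*s + E) + s) = 13/((E + E*s) + s) = 13/(E + s + E*s))
X(-11, -52)/1289 + 4428/(-3596) = (13/(-11 - 52 - 11*(-52)))/1289 + 4428/(-3596) = (13/(-11 - 52 + 572))*(1/1289) + 4428*(-1/3596) = (13/509)*(1/1289) - 1107/899 = 13/656101 - 1107/899 = -726292120/589834799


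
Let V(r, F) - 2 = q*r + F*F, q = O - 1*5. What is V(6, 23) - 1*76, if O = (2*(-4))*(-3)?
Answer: 569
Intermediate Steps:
O = 24 (O = -8*(-3) = 24)
q = 19 (q = 24 - 1*5 = 24 - 5 = 19)
V(r, F) = 2 + F² + 19*r (V(r, F) = 2 + (19*r + F*F) = 2 + (19*r + F²) = 2 + (F² + 19*r) = 2 + F² + 19*r)
V(6, 23) - 1*76 = (2 + 23² + 19*6) - 1*76 = (2 + 529 + 114) - 76 = 645 - 76 = 569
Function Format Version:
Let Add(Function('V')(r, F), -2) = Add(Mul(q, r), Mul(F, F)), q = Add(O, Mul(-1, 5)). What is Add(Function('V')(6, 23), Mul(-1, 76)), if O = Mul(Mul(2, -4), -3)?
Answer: 569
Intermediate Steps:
O = 24 (O = Mul(-8, -3) = 24)
q = 19 (q = Add(24, Mul(-1, 5)) = Add(24, -5) = 19)
Function('V')(r, F) = Add(2, Pow(F, 2), Mul(19, r)) (Function('V')(r, F) = Add(2, Add(Mul(19, r), Mul(F, F))) = Add(2, Add(Mul(19, r), Pow(F, 2))) = Add(2, Add(Pow(F, 2), Mul(19, r))) = Add(2, Pow(F, 2), Mul(19, r)))
Add(Function('V')(6, 23), Mul(-1, 76)) = Add(Add(2, Pow(23, 2), Mul(19, 6)), Mul(-1, 76)) = Add(Add(2, 529, 114), -76) = Add(645, -76) = 569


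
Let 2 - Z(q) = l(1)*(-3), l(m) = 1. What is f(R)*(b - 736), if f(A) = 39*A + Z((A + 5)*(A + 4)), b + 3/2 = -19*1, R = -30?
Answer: 1762645/2 ≈ 8.8132e+5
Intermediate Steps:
b = -41/2 (b = -3/2 - 19*1 = -3/2 - 19 = -41/2 ≈ -20.500)
Z(q) = 5 (Z(q) = 2 - (-3) = 2 - 1*(-3) = 2 + 3 = 5)
f(A) = 5 + 39*A (f(A) = 39*A + 5 = 5 + 39*A)
f(R)*(b - 736) = (5 + 39*(-30))*(-41/2 - 736) = (5 - 1170)*(-1513/2) = -1165*(-1513/2) = 1762645/2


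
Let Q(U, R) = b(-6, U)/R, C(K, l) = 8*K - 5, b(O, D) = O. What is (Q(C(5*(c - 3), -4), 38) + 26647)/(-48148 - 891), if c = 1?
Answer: -506290/931741 ≈ -0.54338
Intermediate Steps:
C(K, l) = -5 + 8*K
Q(U, R) = -6/R
(Q(C(5*(c - 3), -4), 38) + 26647)/(-48148 - 891) = (-6/38 + 26647)/(-48148 - 891) = (-6*1/38 + 26647)/(-49039) = (-3/19 + 26647)*(-1/49039) = (506290/19)*(-1/49039) = -506290/931741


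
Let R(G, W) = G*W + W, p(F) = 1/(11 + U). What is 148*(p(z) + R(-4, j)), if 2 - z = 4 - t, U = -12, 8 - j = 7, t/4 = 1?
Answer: -592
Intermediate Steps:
t = 4 (t = 4*1 = 4)
j = 1 (j = 8 - 1*7 = 8 - 7 = 1)
z = 2 (z = 2 - (4 - 1*4) = 2 - (4 - 4) = 2 - 1*0 = 2 + 0 = 2)
p(F) = -1 (p(F) = 1/(11 - 12) = 1/(-1) = -1)
R(G, W) = W + G*W
148*(p(z) + R(-4, j)) = 148*(-1 + 1*(1 - 4)) = 148*(-1 + 1*(-3)) = 148*(-1 - 3) = 148*(-4) = -592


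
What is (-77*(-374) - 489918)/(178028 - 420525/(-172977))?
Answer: -3798245440/1466436661 ≈ -2.5901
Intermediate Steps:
(-77*(-374) - 489918)/(178028 - 420525/(-172977)) = (28798 - 489918)/(178028 - 420525*(-1/172977)) = -461120/(178028 + 20025/8237) = -461120/1466436661/8237 = -461120*8237/1466436661 = -3798245440/1466436661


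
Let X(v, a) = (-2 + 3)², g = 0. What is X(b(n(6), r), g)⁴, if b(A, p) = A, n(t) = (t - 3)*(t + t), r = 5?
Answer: 1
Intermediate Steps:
n(t) = 2*t*(-3 + t) (n(t) = (-3 + t)*(2*t) = 2*t*(-3 + t))
X(v, a) = 1 (X(v, a) = 1² = 1)
X(b(n(6), r), g)⁴ = 1⁴ = 1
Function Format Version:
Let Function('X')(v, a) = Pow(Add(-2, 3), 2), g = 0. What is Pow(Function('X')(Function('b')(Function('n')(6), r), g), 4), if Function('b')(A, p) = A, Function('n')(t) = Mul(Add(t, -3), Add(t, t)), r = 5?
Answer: 1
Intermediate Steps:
Function('n')(t) = Mul(2, t, Add(-3, t)) (Function('n')(t) = Mul(Add(-3, t), Mul(2, t)) = Mul(2, t, Add(-3, t)))
Function('X')(v, a) = 1 (Function('X')(v, a) = Pow(1, 2) = 1)
Pow(Function('X')(Function('b')(Function('n')(6), r), g), 4) = Pow(1, 4) = 1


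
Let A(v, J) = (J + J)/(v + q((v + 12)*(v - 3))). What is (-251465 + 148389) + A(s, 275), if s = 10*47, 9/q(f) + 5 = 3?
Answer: -95962656/931 ≈ -1.0307e+5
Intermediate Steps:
q(f) = -9/2 (q(f) = 9/(-5 + 3) = 9/(-2) = 9*(-½) = -9/2)
s = 470
A(v, J) = 2*J/(-9/2 + v) (A(v, J) = (J + J)/(v - 9/2) = (2*J)/(-9/2 + v) = 2*J/(-9/2 + v))
(-251465 + 148389) + A(s, 275) = (-251465 + 148389) + 4*275/(-9 + 2*470) = -103076 + 4*275/(-9 + 940) = -103076 + 4*275/931 = -103076 + 4*275*(1/931) = -103076 + 1100/931 = -95962656/931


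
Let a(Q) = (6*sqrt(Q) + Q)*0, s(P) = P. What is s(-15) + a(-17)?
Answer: -15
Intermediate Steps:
a(Q) = 0 (a(Q) = (Q + 6*sqrt(Q))*0 = 0)
s(-15) + a(-17) = -15 + 0 = -15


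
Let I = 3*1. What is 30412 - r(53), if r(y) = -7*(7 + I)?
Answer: 30482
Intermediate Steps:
I = 3
r(y) = -70 (r(y) = -7*(7 + 3) = -7*10 = -70)
30412 - r(53) = 30412 - 1*(-70) = 30412 + 70 = 30482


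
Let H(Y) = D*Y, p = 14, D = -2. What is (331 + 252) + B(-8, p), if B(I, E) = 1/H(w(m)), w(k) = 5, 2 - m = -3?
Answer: 5829/10 ≈ 582.90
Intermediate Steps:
m = 5 (m = 2 - 1*(-3) = 2 + 3 = 5)
H(Y) = -2*Y
B(I, E) = -⅒ (B(I, E) = 1/(-2*5) = 1/(-10) = -⅒)
(331 + 252) + B(-8, p) = (331 + 252) - ⅒ = 583 - ⅒ = 5829/10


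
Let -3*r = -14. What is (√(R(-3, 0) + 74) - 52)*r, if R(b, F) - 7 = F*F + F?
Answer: -602/3 ≈ -200.67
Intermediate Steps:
r = 14/3 (r = -⅓*(-14) = 14/3 ≈ 4.6667)
R(b, F) = 7 + F + F² (R(b, F) = 7 + (F*F + F) = 7 + (F² + F) = 7 + (F + F²) = 7 + F + F²)
(√(R(-3, 0) + 74) - 52)*r = (√((7 + 0 + 0²) + 74) - 52)*(14/3) = (√((7 + 0 + 0) + 74) - 52)*(14/3) = (√(7 + 74) - 52)*(14/3) = (√81 - 52)*(14/3) = (9 - 52)*(14/3) = -43*14/3 = -602/3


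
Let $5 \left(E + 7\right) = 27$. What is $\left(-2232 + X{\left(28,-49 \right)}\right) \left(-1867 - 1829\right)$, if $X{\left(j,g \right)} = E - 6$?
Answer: $\frac{41387808}{5} \approx 8.2776 \cdot 10^{6}$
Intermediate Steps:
$E = - \frac{8}{5}$ ($E = -7 + \frac{1}{5} \cdot 27 = -7 + \frac{27}{5} = - \frac{8}{5} \approx -1.6$)
$X{\left(j,g \right)} = - \frac{38}{5}$ ($X{\left(j,g \right)} = - \frac{8}{5} - 6 = - \frac{38}{5}$)
$\left(-2232 + X{\left(28,-49 \right)}\right) \left(-1867 - 1829\right) = \left(-2232 - \frac{38}{5}\right) \left(-1867 - 1829\right) = \left(- \frac{11198}{5}\right) \left(-3696\right) = \frac{41387808}{5}$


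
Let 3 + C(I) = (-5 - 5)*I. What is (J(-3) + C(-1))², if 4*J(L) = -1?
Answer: 729/16 ≈ 45.563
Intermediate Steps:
C(I) = -3 - 10*I (C(I) = -3 + (-5 - 5)*I = -3 - 10*I)
J(L) = -¼ (J(L) = (¼)*(-1) = -¼)
(J(-3) + C(-1))² = (-¼ + (-3 - 10*(-1)))² = (-¼ + (-3 + 10))² = (-¼ + 7)² = (27/4)² = 729/16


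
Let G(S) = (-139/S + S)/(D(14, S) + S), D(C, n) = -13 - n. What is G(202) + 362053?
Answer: 950710513/2626 ≈ 3.6204e+5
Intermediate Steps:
G(S) = -S/13 + 139/(13*S) (G(S) = (-139/S + S)/((-13 - S) + S) = (S - 139/S)/(-13) = (S - 139/S)*(-1/13) = -S/13 + 139/(13*S))
G(202) + 362053 = (1/13)*(139 - 1*202**2)/202 + 362053 = (1/13)*(1/202)*(139 - 1*40804) + 362053 = (1/13)*(1/202)*(139 - 40804) + 362053 = (1/13)*(1/202)*(-40665) + 362053 = -40665/2626 + 362053 = 950710513/2626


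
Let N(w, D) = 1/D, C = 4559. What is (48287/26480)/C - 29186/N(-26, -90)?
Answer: 317106146885087/120722320 ≈ 2.6267e+6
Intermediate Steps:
(48287/26480)/C - 29186/N(-26, -90) = (48287/26480)/4559 - 29186/(1/(-90)) = (48287*(1/26480))*(1/4559) - 29186/(-1/90) = (48287/26480)*(1/4559) - 29186*(-90) = 48287/120722320 + 2626740 = 317106146885087/120722320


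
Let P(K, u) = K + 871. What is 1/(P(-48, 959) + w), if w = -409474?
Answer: -1/408651 ≈ -2.4471e-6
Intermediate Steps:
P(K, u) = 871 + K
1/(P(-48, 959) + w) = 1/((871 - 48) - 409474) = 1/(823 - 409474) = 1/(-408651) = -1/408651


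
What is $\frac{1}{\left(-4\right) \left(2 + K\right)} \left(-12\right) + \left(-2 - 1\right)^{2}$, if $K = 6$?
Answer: $\frac{75}{8} \approx 9.375$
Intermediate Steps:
$\frac{1}{\left(-4\right) \left(2 + K\right)} \left(-12\right) + \left(-2 - 1\right)^{2} = \frac{1}{\left(-4\right) \left(2 + 6\right)} \left(-12\right) + \left(-2 - 1\right)^{2} = \frac{1}{\left(-4\right) 8} \left(-12\right) + \left(-3\right)^{2} = \frac{1}{-32} \left(-12\right) + 9 = \left(- \frac{1}{32}\right) \left(-12\right) + 9 = \frac{3}{8} + 9 = \frac{75}{8}$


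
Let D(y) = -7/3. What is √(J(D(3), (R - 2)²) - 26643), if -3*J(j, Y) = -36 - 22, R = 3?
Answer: I*√239613/3 ≈ 163.17*I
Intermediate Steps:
D(y) = -7/3 (D(y) = -7*⅓ = -7/3)
J(j, Y) = 58/3 (J(j, Y) = -(-36 - 22)/3 = -⅓*(-58) = 58/3)
√(J(D(3), (R - 2)²) - 26643) = √(58/3 - 26643) = √(-79871/3) = I*√239613/3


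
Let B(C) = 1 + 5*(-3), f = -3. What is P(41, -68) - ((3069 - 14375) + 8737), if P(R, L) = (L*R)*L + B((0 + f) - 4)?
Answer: 192139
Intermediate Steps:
B(C) = -14 (B(C) = 1 - 15 = -14)
P(R, L) = -14 + R*L**2 (P(R, L) = (L*R)*L - 14 = R*L**2 - 14 = -14 + R*L**2)
P(41, -68) - ((3069 - 14375) + 8737) = (-14 + 41*(-68)**2) - ((3069 - 14375) + 8737) = (-14 + 41*4624) - (-11306 + 8737) = (-14 + 189584) - 1*(-2569) = 189570 + 2569 = 192139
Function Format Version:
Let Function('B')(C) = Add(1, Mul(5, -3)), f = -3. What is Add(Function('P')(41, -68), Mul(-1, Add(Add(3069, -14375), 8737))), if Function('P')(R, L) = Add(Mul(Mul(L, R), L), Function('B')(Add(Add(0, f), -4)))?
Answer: 192139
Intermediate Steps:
Function('B')(C) = -14 (Function('B')(C) = Add(1, -15) = -14)
Function('P')(R, L) = Add(-14, Mul(R, Pow(L, 2))) (Function('P')(R, L) = Add(Mul(Mul(L, R), L), -14) = Add(Mul(R, Pow(L, 2)), -14) = Add(-14, Mul(R, Pow(L, 2))))
Add(Function('P')(41, -68), Mul(-1, Add(Add(3069, -14375), 8737))) = Add(Add(-14, Mul(41, Pow(-68, 2))), Mul(-1, Add(Add(3069, -14375), 8737))) = Add(Add(-14, Mul(41, 4624)), Mul(-1, Add(-11306, 8737))) = Add(Add(-14, 189584), Mul(-1, -2569)) = Add(189570, 2569) = 192139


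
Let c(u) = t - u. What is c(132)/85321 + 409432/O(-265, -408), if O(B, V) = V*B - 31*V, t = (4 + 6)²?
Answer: 4366160387/1288005816 ≈ 3.3899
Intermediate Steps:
t = 100 (t = 10² = 100)
O(B, V) = -31*V + B*V (O(B, V) = B*V - 31*V = -31*V + B*V)
c(u) = 100 - u
c(132)/85321 + 409432/O(-265, -408) = (100 - 1*132)/85321 + 409432/((-408*(-31 - 265))) = (100 - 132)*(1/85321) + 409432/((-408*(-296))) = -32*1/85321 + 409432/120768 = -32/85321 + 409432*(1/120768) = -32/85321 + 51179/15096 = 4366160387/1288005816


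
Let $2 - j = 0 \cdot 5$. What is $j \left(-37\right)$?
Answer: $-74$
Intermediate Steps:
$j = 2$ ($j = 2 - 0 \cdot 5 = 2 - 0 = 2 + 0 = 2$)
$j \left(-37\right) = 2 \left(-37\right) = -74$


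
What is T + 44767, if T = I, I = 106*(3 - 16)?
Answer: 43389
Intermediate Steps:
I = -1378 (I = 106*(-13) = -1378)
T = -1378
T + 44767 = -1378 + 44767 = 43389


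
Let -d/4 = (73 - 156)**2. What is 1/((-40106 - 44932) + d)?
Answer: -1/112594 ≈ -8.8815e-6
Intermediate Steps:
d = -27556 (d = -4*(73 - 156)**2 = -4*(-83)**2 = -4*6889 = -27556)
1/((-40106 - 44932) + d) = 1/((-40106 - 44932) - 27556) = 1/(-85038 - 27556) = 1/(-112594) = -1/112594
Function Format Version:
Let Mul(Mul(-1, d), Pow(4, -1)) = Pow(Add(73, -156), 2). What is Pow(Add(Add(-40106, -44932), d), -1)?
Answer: Rational(-1, 112594) ≈ -8.8815e-6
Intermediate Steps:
d = -27556 (d = Mul(-4, Pow(Add(73, -156), 2)) = Mul(-4, Pow(-83, 2)) = Mul(-4, 6889) = -27556)
Pow(Add(Add(-40106, -44932), d), -1) = Pow(Add(Add(-40106, -44932), -27556), -1) = Pow(Add(-85038, -27556), -1) = Pow(-112594, -1) = Rational(-1, 112594)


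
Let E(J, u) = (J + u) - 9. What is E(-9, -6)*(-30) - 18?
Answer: 702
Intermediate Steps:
E(J, u) = -9 + J + u
E(-9, -6)*(-30) - 18 = (-9 - 9 - 6)*(-30) - 18 = -24*(-30) - 18 = 720 - 18 = 702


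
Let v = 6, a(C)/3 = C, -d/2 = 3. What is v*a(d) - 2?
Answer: -110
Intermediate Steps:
d = -6 (d = -2*3 = -6)
a(C) = 3*C
v*a(d) - 2 = 6*(3*(-6)) - 2 = 6*(-18) - 2 = -108 - 2 = -110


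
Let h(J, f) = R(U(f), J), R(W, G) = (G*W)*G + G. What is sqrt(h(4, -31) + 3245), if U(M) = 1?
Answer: sqrt(3265) ≈ 57.140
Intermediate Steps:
R(W, G) = G + W*G**2 (R(W, G) = W*G**2 + G = G + W*G**2)
h(J, f) = J*(1 + J) (h(J, f) = J*(1 + J*1) = J*(1 + J))
sqrt(h(4, -31) + 3245) = sqrt(4*(1 + 4) + 3245) = sqrt(4*5 + 3245) = sqrt(20 + 3245) = sqrt(3265)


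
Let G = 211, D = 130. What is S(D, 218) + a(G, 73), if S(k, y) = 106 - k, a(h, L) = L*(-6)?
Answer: -462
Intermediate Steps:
a(h, L) = -6*L
S(D, 218) + a(G, 73) = (106 - 1*130) - 6*73 = (106 - 130) - 438 = -24 - 438 = -462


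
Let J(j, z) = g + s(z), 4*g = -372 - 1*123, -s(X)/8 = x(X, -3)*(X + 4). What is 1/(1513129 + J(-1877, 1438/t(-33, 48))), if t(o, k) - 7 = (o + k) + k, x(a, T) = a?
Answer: 4900/7393961853 ≈ 6.6270e-7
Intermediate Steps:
t(o, k) = 7 + o + 2*k (t(o, k) = 7 + ((o + k) + k) = 7 + ((k + o) + k) = 7 + (o + 2*k) = 7 + o + 2*k)
s(X) = -8*X*(4 + X) (s(X) = -8*X*(X + 4) = -8*X*(4 + X))
g = -495/4 (g = (-372 - 1*123)/4 = (-372 - 123)/4 = (¼)*(-495) = -495/4 ≈ -123.75)
J(j, z) = -495/4 - 8*z*(4 + z)
1/(1513129 + J(-1877, 1438/t(-33, 48))) = 1/(1513129 + (-495/4 - 8*1438/(7 - 33 + 2*48)*(4 + 1438/(7 - 33 + 2*48)))) = 1/(1513129 + (-495/4 - 8*1438/(7 - 33 + 96)*(4 + 1438/(7 - 33 + 96)))) = 1/(1513129 + (-495/4 - 8*1438/70*(4 + 1438/70))) = 1/(1513129 + (-495/4 - 8*1438*(1/70)*(4 + 1438*(1/70)))) = 1/(1513129 + (-495/4 - 8*719/35*(4 + 719/35))) = 1/(1513129 + (-495/4 - 8*719/35*859/35)) = 1/(1513129 + (-495/4 - 4940968/1225)) = 1/(1513129 - 20370247/4900) = 1/(7393961853/4900) = 4900/7393961853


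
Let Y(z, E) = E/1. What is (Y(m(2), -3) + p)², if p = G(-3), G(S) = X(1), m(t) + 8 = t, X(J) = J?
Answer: 4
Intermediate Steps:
m(t) = -8 + t
Y(z, E) = E (Y(z, E) = E*1 = E)
G(S) = 1
p = 1
(Y(m(2), -3) + p)² = (-3 + 1)² = (-2)² = 4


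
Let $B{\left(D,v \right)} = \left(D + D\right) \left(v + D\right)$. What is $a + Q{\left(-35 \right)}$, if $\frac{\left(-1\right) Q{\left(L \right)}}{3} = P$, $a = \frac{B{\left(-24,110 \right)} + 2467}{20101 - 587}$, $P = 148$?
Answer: $- \frac{787807}{1774} \approx -444.08$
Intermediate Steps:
$B{\left(D,v \right)} = 2 D \left(D + v\right)$
$a = - \frac{151}{1774}$ ($a = \frac{2 \left(-24\right) \left(-24 + 110\right) + 2467}{20101 - 587} = \frac{2 \left(-24\right) 86 + 2467}{19514} = \left(-4128 + 2467\right) \frac{1}{19514} = \left(-1661\right) \frac{1}{19514} = - \frac{151}{1774} \approx -0.085118$)
$Q{\left(L \right)} = -444$ ($Q{\left(L \right)} = \left(-3\right) 148 = -444$)
$a + Q{\left(-35 \right)} = - \frac{151}{1774} - 444 = - \frac{787807}{1774}$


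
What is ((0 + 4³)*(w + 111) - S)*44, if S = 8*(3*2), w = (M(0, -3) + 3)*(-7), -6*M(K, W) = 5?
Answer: 803264/3 ≈ 2.6775e+5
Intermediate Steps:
M(K, W) = -⅚ (M(K, W) = -⅙*5 = -⅚)
w = -91/6 (w = (-⅚ + 3)*(-7) = (13/6)*(-7) = -91/6 ≈ -15.167)
S = 48 (S = 8*6 = 48)
((0 + 4³)*(w + 111) - S)*44 = ((0 + 4³)*(-91/6 + 111) - 1*48)*44 = ((0 + 64)*(575/6) - 48)*44 = (64*(575/6) - 48)*44 = (18400/3 - 48)*44 = (18256/3)*44 = 803264/3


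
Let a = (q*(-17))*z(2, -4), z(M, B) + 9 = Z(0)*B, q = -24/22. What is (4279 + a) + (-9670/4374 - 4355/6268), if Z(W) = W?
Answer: 619621079213/150789276 ≈ 4109.2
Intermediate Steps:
q = -12/11 (q = -24*1/22 = -12/11 ≈ -1.0909)
z(M, B) = -9 (z(M, B) = -9 + 0*B = -9 + 0 = -9)
a = -1836/11 (a = -12/11*(-17)*(-9) = (204/11)*(-9) = -1836/11 ≈ -166.91)
(4279 + a) + (-9670/4374 - 4355/6268) = (4279 - 1836/11) + (-9670/4374 - 4355/6268) = 45233/11 + (-9670*1/4374 - 4355*1/6268) = 45233/11 + (-4835/2187 - 4355/6268) = 45233/11 - 39830165/13708116 = 619621079213/150789276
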